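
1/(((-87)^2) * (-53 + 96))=1/325467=0.00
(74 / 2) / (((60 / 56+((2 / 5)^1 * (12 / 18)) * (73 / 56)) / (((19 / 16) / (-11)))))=-73815 / 26224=-2.81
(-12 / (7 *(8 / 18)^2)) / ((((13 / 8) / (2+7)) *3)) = -1458 / 91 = -16.02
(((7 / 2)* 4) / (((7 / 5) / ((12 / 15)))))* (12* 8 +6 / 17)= 13104 / 17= 770.82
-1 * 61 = -61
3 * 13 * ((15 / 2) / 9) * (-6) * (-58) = 11310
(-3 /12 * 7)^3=-5.36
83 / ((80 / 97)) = 8051 / 80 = 100.64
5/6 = 0.83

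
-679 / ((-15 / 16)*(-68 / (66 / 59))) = -59752 / 5015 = -11.91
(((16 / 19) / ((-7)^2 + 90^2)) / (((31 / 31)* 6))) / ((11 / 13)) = 104 / 5109423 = 0.00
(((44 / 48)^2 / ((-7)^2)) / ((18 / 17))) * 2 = 2057 / 63504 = 0.03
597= 597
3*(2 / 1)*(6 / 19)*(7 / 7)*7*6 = 1512 / 19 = 79.58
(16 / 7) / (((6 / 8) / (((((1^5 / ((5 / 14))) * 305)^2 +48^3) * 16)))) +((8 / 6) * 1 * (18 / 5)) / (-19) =81706249736 / 1995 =40955513.65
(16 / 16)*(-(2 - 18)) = 16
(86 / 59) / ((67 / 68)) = 5848 / 3953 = 1.48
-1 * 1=-1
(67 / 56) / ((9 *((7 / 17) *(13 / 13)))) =1139 / 3528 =0.32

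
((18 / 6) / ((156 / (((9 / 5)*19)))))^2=29241 / 67600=0.43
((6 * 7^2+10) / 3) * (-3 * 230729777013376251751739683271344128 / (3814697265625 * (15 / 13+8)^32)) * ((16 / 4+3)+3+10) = -124229430729610868528201039307337207570838658178262129023601645779930841088 / 1995229412396633876089918051411493131613448020199551217334950758789825439453125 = -0.00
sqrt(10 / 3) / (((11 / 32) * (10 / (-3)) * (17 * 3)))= -16 * sqrt(30) / 2805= -0.03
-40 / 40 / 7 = -1 / 7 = -0.14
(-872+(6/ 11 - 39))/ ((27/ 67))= -671005/ 297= -2259.28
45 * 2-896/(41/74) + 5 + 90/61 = -3803259/2501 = -1520.70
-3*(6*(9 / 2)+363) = -1170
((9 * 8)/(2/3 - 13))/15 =-72/185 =-0.39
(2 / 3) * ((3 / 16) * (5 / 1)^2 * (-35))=-875 / 8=-109.38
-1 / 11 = -0.09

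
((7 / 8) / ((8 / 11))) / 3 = 77 / 192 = 0.40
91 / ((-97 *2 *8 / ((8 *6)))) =-2.81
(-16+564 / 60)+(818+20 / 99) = 401743 / 495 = 811.60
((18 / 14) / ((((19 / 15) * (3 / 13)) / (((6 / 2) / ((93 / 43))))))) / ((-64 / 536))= -1685385 / 32984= -51.10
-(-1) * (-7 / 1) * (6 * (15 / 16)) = -315 / 8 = -39.38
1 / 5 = 0.20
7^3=343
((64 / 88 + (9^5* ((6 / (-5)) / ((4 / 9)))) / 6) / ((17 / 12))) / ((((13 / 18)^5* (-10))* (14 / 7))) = 8284372988616 / 1735794775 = 4772.67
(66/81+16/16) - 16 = -383/27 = -14.19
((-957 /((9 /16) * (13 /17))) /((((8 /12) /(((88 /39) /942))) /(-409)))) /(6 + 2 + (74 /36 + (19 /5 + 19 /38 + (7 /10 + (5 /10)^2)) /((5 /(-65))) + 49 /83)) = -259205170048 /4566886493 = -56.76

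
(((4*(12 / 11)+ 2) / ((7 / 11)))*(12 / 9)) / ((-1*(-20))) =0.67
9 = 9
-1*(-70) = 70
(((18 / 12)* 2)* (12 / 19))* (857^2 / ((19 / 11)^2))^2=284312876373080676 / 2476099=114822903435.23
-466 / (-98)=233 / 49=4.76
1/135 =0.01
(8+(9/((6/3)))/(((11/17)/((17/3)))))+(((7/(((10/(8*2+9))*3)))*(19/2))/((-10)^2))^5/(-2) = 830043909445177/17517772800000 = 47.38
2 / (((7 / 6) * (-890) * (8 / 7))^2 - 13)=18 / 12673483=0.00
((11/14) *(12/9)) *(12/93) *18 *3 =7.30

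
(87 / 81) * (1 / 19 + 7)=3886 / 513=7.58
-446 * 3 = -1338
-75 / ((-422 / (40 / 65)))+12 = 33216 / 2743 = 12.11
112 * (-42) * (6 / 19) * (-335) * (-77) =-728038080 / 19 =-38317793.68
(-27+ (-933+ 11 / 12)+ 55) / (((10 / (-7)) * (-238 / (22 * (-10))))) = 119339 / 204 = 585.00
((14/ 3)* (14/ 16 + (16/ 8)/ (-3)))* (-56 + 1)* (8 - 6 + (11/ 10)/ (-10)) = -1617/ 16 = -101.06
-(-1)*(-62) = -62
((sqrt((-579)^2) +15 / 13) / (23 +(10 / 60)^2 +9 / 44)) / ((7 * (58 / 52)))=373329 / 116725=3.20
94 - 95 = -1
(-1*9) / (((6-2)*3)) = -3 / 4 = -0.75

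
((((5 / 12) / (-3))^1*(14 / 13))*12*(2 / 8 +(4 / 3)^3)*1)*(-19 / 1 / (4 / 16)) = 376390 / 1053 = 357.45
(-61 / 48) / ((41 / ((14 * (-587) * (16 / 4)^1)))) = 250649 / 246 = 1018.90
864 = 864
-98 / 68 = -49 / 34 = -1.44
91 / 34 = 2.68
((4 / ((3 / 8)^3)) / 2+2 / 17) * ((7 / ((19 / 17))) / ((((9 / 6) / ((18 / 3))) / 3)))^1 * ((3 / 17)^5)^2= 3207909096 / 38303884108531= 0.00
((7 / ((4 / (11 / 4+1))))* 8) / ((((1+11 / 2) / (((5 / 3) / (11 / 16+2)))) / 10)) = 28000 / 559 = 50.09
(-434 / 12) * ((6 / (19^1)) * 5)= -1085 / 19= -57.11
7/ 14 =1/ 2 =0.50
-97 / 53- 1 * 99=-100.83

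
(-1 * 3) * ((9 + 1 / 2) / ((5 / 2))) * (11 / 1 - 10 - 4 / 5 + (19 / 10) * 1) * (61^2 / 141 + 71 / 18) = -3413179 / 4700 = -726.21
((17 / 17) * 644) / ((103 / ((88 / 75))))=56672 / 7725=7.34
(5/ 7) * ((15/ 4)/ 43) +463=463.06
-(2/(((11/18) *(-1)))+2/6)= 97/33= 2.94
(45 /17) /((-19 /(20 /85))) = -180 /5491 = -0.03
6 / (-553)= -0.01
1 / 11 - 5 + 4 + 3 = 23 / 11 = 2.09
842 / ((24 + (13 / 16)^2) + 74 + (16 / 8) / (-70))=7544320 / 883739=8.54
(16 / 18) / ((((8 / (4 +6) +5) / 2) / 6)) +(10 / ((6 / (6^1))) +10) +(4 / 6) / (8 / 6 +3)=24874 / 1131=21.99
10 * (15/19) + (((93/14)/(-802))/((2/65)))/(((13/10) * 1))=1640025/213332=7.69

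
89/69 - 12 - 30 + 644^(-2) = -50651885/1244208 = -40.71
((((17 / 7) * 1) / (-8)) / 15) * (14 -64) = 85 / 84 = 1.01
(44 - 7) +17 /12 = 461 /12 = 38.42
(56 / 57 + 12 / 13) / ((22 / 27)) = 6354 / 2717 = 2.34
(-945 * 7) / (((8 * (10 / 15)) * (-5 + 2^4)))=-19845 / 176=-112.76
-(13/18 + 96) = -1741/18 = -96.72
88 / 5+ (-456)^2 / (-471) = -332744 / 785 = -423.88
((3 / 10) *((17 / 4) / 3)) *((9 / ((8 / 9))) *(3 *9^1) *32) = 37179 / 10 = 3717.90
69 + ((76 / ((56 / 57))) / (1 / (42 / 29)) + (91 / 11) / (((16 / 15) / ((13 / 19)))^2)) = 5437371975 / 29480704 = 184.44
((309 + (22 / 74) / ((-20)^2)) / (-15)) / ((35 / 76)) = -44.73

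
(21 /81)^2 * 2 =98 /729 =0.13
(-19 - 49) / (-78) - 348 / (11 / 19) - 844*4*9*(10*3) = -391299574 / 429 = -912120.22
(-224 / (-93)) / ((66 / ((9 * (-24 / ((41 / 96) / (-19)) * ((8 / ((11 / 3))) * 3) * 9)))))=3177086976 / 153791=20658.47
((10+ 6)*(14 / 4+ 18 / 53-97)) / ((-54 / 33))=910.90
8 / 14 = 4 / 7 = 0.57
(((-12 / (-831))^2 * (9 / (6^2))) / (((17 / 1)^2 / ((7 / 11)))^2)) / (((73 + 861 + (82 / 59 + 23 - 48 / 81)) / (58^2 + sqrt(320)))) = 2497824 * sqrt(5) / 1183123144100459419 + 1050334992 / 1183123144100459419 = 0.00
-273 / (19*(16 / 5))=-1365 / 304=-4.49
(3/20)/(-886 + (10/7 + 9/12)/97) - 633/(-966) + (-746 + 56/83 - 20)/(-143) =92072814598153/15327496634450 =6.01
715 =715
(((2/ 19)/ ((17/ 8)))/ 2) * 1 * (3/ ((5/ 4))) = 96/ 1615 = 0.06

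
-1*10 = -10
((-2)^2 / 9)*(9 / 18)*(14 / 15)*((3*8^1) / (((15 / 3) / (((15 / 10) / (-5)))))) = -112 / 375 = -0.30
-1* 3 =-3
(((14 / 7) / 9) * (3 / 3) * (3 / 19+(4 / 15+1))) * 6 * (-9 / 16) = -203 / 190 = -1.07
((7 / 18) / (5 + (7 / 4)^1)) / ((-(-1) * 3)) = 14 / 729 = 0.02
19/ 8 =2.38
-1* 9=-9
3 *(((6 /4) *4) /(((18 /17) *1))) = 17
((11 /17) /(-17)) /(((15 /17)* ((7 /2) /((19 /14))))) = -209 /12495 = -0.02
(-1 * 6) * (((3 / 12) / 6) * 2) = -1 / 2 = -0.50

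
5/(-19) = -5/19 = -0.26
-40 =-40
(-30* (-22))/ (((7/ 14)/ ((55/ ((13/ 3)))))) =16753.85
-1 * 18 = -18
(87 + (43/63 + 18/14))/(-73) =-5605/4599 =-1.22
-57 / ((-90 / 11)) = 209 / 30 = 6.97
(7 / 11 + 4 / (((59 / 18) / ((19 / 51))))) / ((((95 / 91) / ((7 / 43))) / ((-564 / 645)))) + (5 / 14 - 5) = -650031566483 / 135660113050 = -4.79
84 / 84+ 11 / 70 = 81 / 70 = 1.16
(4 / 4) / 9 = 1 / 9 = 0.11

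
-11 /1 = -11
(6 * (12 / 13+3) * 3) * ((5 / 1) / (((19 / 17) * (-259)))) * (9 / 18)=-39015 / 63973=-0.61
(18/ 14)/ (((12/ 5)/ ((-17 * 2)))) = -255/ 14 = -18.21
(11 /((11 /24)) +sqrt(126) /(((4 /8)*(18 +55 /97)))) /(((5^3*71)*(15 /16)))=3104*sqrt(14) /79919375 +128 /44375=0.00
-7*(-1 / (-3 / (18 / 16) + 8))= 21 / 16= 1.31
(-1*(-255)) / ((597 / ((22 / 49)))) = 1870 / 9751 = 0.19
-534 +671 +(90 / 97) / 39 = 172787 / 1261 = 137.02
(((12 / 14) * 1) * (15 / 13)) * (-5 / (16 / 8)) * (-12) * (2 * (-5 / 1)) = -27000 / 91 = -296.70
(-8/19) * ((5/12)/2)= -5/57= -0.09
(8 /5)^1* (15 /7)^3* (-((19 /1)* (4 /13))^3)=-2370470400 /753571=-3145.65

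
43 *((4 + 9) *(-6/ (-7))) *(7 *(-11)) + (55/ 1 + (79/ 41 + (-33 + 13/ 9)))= -36868.63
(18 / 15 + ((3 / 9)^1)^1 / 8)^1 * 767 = 114283 / 120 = 952.36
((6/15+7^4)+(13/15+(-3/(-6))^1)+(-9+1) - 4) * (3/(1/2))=71723/5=14344.60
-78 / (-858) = 1 / 11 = 0.09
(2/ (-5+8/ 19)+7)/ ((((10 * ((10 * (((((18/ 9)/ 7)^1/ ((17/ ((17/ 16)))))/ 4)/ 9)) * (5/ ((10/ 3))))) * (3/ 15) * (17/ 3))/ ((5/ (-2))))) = -95928/ 493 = -194.58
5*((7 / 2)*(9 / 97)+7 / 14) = 400 / 97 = 4.12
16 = 16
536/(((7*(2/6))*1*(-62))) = -804/217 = -3.71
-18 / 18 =-1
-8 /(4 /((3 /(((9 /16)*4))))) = -8 /3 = -2.67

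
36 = 36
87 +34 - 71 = 50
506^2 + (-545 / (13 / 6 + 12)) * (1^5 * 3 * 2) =4348688 / 17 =255805.18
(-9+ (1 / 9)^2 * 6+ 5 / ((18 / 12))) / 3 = -151 / 81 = -1.86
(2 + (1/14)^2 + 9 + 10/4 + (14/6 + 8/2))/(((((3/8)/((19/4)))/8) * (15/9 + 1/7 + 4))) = 443270/1281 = 346.03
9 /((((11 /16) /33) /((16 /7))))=6912 /7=987.43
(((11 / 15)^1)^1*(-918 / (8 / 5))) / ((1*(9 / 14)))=-1309 / 2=-654.50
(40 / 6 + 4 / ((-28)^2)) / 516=3923 / 303408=0.01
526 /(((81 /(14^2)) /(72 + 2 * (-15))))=1443344 /27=53457.19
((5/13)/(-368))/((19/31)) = -0.00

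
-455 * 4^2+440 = -6840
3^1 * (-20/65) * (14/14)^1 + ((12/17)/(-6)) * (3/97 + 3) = -27432/21437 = -1.28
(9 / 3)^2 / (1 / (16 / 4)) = 36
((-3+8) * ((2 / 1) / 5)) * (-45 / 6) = -15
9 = 9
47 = 47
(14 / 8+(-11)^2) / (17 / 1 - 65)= -491 / 192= -2.56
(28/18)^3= 2744/729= 3.76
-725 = -725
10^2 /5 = 20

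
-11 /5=-2.20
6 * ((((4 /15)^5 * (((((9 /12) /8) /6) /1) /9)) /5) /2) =16 /11390625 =0.00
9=9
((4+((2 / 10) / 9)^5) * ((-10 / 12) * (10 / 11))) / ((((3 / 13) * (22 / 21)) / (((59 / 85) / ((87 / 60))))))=-7925852035738 / 1320918748875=-6.00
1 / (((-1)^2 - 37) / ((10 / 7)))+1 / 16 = 23 / 1008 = 0.02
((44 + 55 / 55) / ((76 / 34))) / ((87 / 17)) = 4335 / 1102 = 3.93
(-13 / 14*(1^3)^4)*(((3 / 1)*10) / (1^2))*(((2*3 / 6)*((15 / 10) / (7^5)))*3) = -1755 / 235298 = -0.01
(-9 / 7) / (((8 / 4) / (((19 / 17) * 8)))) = -684 / 119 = -5.75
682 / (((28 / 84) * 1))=2046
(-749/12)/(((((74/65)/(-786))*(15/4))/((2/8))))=1275547/444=2872.85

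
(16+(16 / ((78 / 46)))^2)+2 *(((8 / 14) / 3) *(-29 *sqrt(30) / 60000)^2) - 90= 15.04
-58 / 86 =-29 / 43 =-0.67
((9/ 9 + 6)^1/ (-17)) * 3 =-21/ 17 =-1.24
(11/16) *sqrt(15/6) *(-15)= -165 *sqrt(10)/32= -16.31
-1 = -1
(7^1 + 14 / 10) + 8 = 82 / 5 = 16.40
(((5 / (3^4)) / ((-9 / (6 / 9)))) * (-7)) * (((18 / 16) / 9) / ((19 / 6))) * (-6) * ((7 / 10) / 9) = -49 / 83106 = -0.00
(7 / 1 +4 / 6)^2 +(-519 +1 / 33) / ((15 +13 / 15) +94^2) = 385932256 / 6572511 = 58.72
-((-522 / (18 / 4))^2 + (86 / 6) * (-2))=-40282 / 3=-13427.33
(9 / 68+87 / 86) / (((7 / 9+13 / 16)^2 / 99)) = 1716707520 / 38334371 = 44.78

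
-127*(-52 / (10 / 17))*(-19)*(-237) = 252771402 / 5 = 50554280.40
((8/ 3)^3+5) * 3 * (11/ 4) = 7117/ 36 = 197.69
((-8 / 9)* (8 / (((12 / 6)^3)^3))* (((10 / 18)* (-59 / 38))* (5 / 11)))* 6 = 1475 / 45144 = 0.03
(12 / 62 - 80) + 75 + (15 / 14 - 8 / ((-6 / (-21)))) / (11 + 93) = -17587 / 3472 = -5.07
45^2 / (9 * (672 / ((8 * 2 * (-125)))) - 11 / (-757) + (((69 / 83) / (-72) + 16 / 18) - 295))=-1145094975000 / 168021977621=-6.82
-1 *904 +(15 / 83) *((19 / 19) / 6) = -150059 / 166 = -903.97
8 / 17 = 0.47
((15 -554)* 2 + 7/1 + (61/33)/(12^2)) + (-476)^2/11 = 19526.83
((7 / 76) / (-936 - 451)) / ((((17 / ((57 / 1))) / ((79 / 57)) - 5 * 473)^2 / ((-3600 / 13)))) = 9829575 / 2989171685216509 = 0.00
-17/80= -0.21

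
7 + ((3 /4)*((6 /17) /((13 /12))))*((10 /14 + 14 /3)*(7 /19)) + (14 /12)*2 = 123674 /12597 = 9.82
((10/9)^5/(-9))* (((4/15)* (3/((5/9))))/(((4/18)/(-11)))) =88000/6561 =13.41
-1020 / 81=-340 / 27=-12.59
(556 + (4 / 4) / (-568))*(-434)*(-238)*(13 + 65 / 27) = 565419168496 / 639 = 884850028.95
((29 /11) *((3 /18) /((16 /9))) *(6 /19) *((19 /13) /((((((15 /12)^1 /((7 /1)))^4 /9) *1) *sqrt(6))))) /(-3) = -137.40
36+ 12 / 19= 696 / 19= 36.63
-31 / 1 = -31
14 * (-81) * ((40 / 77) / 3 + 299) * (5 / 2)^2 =-46648575 / 22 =-2120389.77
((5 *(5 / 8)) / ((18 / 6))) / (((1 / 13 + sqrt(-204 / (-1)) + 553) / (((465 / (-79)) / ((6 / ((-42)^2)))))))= -122679375 / 37615376 + 443625 *sqrt(51) / 37615376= -3.18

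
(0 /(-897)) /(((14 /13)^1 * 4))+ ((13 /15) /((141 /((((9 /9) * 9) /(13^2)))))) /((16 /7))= 7 /48880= 0.00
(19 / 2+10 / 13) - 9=33 / 26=1.27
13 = 13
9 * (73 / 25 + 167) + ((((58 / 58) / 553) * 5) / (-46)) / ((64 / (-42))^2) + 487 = 187575327037 / 93030400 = 2016.28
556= 556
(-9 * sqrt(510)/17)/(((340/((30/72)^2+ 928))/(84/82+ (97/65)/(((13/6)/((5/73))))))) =-34.97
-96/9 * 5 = -160/3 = -53.33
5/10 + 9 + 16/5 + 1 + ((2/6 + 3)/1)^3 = 13699/270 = 50.74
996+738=1734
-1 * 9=-9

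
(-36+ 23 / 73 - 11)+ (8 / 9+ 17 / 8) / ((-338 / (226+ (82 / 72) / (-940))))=-2927739841879 / 60117707520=-48.70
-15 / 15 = -1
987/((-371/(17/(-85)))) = 141/265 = 0.53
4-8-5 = -9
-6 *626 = -3756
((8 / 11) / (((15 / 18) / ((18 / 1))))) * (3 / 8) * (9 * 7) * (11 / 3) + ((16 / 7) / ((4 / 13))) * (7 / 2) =6934 / 5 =1386.80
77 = 77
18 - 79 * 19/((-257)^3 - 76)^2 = 5186508977870597/288139387659561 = 18.00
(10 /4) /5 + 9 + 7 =33 /2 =16.50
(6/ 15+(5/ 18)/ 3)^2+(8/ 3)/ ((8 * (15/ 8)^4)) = 491377/ 1822500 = 0.27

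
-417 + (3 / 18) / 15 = -37529 / 90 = -416.99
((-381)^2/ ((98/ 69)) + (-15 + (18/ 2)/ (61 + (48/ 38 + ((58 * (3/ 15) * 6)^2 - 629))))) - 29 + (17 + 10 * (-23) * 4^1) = 10080964647539/ 99557024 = 101258.20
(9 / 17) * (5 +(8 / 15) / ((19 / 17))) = 4683 / 1615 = 2.90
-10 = -10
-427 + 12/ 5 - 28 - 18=-2353/ 5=-470.60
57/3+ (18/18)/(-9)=170/9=18.89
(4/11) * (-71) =-284/11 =-25.82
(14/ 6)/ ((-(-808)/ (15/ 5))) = 7/ 808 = 0.01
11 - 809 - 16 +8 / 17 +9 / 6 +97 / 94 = -647987 / 799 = -811.00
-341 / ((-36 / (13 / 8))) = 4433 / 288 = 15.39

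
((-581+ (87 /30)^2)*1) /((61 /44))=-629849 /1525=-413.02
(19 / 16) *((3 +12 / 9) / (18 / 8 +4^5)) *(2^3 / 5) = 494 / 61575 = 0.01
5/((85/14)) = 14/17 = 0.82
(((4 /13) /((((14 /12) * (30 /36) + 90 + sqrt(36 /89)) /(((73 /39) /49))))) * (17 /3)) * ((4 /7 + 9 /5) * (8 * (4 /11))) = 180843215360 /35802716258309 - 670076928 * sqrt(89) /179013581291545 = 0.01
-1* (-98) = 98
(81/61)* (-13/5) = -3.45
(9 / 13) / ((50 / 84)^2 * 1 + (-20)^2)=15876 / 9180925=0.00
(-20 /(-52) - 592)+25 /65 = -7686 /13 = -591.23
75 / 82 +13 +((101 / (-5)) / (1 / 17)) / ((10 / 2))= -112269 / 2050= -54.77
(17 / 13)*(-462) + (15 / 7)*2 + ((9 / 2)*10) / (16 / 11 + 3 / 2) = -53202 / 91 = -584.64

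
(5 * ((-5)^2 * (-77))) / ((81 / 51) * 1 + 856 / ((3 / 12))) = -32725 / 11647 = -2.81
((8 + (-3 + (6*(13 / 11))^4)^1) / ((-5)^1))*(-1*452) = 16763893972 / 73205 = 228999.30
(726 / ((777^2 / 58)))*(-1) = -14036 / 201243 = -0.07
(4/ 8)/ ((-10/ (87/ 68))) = -87/ 1360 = -0.06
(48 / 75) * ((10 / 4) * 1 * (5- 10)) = -8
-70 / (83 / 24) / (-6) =3.37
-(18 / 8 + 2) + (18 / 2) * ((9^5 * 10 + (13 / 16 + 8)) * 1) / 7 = 85031353 / 112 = 759208.51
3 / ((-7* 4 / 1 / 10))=-15 / 14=-1.07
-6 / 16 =-3 / 8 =-0.38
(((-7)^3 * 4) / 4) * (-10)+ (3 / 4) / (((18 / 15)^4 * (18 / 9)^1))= 11854705 / 3456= 3430.18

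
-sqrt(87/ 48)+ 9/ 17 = 9/ 17 - sqrt(29)/ 4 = -0.82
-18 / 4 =-9 / 2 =-4.50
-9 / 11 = -0.82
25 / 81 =0.31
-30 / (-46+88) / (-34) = 5 / 238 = 0.02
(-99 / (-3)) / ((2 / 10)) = 165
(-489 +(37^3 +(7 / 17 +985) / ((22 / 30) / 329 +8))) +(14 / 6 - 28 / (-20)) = 506439425852 / 10070205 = 50290.88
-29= -29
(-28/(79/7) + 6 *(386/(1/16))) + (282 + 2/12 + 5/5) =17697589/474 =37336.69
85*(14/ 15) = 238/ 3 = 79.33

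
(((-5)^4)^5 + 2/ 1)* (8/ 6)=127156575520836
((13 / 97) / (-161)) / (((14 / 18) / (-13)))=0.01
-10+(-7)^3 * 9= -3097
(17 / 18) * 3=17 / 6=2.83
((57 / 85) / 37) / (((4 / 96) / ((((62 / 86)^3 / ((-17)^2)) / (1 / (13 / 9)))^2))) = 0.00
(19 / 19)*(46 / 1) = 46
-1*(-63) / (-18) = -7 / 2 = -3.50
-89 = -89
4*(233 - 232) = 4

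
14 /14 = 1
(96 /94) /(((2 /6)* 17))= 144 /799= 0.18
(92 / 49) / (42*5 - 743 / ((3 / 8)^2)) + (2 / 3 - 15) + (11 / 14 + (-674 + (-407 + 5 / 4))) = -1093.30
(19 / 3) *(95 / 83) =1805 / 249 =7.25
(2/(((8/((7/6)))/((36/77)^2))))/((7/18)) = 972/5929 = 0.16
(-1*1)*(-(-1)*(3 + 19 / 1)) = -22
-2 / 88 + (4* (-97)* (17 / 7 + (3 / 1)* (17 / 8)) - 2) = -1052685 / 308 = -3417.81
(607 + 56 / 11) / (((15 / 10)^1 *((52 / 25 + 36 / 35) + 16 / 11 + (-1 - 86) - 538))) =-2356550 / 3583023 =-0.66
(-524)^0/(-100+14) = -1/86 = -0.01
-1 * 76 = -76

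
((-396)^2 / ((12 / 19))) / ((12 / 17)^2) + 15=1993293 / 4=498323.25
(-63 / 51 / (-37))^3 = 0.00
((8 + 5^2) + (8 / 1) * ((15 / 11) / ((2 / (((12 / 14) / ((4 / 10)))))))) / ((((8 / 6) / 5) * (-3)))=-17205 / 308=-55.86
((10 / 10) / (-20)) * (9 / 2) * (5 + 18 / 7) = -477 / 280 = -1.70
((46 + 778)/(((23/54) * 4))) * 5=55620/23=2418.26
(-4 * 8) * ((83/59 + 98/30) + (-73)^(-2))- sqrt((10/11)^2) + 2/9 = -23382859964/155633445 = -150.24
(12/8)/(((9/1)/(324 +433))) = 757/6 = 126.17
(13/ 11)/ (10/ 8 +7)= 52/ 363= 0.14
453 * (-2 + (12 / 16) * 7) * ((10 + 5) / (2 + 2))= 5520.94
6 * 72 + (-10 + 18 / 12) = 423.50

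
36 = 36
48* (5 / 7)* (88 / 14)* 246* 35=12988800 / 7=1855542.86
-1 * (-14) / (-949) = -14 / 949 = -0.01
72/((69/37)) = 888/23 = 38.61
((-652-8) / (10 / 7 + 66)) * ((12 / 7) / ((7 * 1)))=-990 / 413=-2.40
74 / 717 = 0.10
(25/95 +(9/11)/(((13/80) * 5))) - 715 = -1939204/2717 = -713.73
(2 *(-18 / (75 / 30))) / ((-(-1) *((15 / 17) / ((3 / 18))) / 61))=-4148 / 25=-165.92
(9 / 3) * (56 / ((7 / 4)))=96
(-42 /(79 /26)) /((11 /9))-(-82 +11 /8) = 481881 /6952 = 69.32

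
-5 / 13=-0.38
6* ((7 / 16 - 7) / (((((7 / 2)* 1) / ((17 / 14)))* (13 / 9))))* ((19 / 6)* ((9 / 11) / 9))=-43605 / 16016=-2.72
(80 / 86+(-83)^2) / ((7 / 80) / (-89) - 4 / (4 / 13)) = -2109421040 / 3980381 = -529.95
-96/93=-32/31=-1.03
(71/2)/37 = 0.96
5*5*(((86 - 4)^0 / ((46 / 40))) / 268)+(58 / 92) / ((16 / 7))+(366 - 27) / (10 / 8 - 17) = -21919403 / 1035552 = -21.17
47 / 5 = 9.40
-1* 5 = -5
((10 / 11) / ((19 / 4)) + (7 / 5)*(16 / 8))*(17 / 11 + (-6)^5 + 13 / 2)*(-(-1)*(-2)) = 106843554 / 2299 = 46473.93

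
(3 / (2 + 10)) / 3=1 / 12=0.08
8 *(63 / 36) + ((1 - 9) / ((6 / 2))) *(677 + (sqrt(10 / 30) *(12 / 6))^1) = -5374 / 3 - 16 *sqrt(3) / 9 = -1794.41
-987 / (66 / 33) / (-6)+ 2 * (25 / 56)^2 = 82.65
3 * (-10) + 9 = -21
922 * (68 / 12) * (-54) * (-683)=192696156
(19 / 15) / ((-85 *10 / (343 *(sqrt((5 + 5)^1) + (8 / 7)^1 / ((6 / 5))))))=-6517 *sqrt(10) / 12750 - 1862 / 3825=-2.10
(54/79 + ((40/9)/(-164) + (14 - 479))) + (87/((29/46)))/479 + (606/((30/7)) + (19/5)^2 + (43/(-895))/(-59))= -1136285037002516/3686667939225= -308.21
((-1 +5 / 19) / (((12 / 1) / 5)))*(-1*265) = 9275 / 114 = 81.36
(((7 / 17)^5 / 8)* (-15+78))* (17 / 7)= 151263 / 668168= 0.23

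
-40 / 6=-20 / 3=-6.67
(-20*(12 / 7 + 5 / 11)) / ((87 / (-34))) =113560 / 6699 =16.95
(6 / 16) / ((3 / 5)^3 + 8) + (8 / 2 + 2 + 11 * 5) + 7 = 559063 / 8216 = 68.05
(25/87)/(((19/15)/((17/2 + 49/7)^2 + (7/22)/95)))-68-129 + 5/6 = -141.66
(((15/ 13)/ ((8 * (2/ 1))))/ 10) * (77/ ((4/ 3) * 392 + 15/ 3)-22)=-103785/ 658528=-0.16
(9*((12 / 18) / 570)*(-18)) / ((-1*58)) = 9 / 2755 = 0.00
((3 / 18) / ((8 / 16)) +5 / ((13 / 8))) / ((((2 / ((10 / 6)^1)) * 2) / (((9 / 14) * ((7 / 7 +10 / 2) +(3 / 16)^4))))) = 37363215 / 6815744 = 5.48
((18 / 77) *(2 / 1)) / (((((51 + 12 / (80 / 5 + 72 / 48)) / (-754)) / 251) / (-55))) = 94156.22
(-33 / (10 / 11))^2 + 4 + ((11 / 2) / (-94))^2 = 1167848309 / 883600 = 1321.69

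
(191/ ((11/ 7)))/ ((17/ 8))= 10696/ 187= 57.20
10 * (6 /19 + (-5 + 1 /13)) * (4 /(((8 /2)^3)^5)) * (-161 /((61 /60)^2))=103060125 /3854930280448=0.00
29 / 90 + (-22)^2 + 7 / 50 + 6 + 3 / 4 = 442091 / 900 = 491.21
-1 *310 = -310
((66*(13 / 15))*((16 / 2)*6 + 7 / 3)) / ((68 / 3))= 127.02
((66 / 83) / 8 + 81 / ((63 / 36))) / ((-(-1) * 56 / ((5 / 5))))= 107799 / 130144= 0.83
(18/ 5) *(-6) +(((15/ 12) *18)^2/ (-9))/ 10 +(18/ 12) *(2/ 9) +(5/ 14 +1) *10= -13.32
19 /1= 19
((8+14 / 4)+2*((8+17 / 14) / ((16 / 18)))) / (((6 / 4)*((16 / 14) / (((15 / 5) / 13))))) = 1805 / 416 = 4.34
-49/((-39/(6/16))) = 49/104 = 0.47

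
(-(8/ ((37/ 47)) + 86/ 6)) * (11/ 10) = -29909/ 1110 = -26.95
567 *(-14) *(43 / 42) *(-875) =7111125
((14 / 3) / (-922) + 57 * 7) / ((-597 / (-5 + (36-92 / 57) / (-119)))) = 2828026250 / 800055819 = 3.53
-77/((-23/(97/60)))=7469/1380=5.41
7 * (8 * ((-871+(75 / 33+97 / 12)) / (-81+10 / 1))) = 1590470 / 2343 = 678.82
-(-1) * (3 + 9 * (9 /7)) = 102 /7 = 14.57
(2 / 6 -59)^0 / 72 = 0.01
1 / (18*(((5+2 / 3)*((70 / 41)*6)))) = 41 / 42840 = 0.00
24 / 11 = 2.18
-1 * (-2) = 2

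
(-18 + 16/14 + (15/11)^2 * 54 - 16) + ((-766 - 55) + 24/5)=-3170507/4235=-748.64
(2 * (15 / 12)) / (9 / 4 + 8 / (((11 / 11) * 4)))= 10 / 17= 0.59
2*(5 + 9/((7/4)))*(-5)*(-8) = 5680/7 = 811.43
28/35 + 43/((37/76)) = 16488/185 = 89.12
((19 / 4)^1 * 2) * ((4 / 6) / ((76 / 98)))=49 / 6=8.17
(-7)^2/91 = 7/13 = 0.54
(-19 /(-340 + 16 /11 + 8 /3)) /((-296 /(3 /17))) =-1881 /55774688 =-0.00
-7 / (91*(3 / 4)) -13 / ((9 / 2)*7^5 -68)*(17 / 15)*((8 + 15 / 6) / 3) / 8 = -24200431 / 235758120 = -0.10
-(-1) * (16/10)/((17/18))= 144/85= 1.69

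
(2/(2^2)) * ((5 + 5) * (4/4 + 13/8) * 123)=1614.38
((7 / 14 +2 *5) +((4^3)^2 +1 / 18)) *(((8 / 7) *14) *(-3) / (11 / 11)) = -197114.67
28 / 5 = 5.60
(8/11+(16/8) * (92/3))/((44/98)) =50176/363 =138.23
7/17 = 0.41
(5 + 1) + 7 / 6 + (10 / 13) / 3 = 193 / 26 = 7.42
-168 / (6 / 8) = -224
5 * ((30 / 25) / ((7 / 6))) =36 / 7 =5.14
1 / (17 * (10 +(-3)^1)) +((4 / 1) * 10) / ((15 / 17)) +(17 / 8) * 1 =135565 / 2856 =47.47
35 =35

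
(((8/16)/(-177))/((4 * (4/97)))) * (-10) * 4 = 485/708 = 0.69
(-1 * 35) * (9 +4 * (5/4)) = -490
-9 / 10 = -0.90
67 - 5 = 62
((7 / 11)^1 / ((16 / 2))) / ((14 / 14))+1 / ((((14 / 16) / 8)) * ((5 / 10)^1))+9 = 16857 / 616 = 27.37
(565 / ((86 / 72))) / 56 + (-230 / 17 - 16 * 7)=-1198223 / 10234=-117.08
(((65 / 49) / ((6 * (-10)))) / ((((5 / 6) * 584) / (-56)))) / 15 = 0.00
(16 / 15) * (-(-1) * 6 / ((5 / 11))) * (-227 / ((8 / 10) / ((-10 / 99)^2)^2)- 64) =-196820862848 / 218317275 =-901.54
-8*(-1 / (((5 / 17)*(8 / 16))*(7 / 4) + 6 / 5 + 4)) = 5440 / 3711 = 1.47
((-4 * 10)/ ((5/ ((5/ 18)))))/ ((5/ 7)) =-28/ 9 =-3.11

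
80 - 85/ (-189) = 15205/ 189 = 80.45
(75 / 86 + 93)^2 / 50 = 65173329 / 369800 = 176.24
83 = 83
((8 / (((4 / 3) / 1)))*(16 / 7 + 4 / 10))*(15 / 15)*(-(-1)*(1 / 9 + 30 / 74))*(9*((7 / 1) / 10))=48504 / 925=52.44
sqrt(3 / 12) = 1 / 2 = 0.50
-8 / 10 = -4 / 5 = -0.80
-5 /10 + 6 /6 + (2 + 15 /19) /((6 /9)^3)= 1507 /152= 9.91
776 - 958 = -182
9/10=0.90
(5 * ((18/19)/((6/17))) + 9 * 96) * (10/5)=33342/19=1754.84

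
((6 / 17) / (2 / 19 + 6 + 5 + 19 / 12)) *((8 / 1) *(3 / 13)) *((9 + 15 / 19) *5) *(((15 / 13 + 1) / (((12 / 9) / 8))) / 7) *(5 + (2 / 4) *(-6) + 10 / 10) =115706880 / 8311589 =13.92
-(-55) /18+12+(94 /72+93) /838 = 457591 /30168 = 15.17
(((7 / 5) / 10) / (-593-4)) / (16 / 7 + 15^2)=-49 / 47491350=-0.00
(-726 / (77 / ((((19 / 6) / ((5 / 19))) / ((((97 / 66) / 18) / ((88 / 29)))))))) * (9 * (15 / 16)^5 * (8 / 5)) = -43972.39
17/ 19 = 0.89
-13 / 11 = -1.18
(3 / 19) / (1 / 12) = 36 / 19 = 1.89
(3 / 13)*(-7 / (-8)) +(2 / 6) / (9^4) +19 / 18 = 2574203 / 2047032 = 1.26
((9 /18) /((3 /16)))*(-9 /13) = -24 /13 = -1.85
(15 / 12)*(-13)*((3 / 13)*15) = -56.25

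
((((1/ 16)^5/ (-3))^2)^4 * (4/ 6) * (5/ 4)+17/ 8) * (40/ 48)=611293155461163445453816481950035221862614055172177945/ 345200840731009945668037542748255184110652642920759296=1.77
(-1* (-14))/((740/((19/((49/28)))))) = 38/185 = 0.21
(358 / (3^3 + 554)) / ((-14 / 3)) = -537 / 4067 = -0.13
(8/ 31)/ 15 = 8/ 465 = 0.02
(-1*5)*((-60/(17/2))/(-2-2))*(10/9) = -500/51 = -9.80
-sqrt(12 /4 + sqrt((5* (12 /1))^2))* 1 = -3* sqrt(7) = -7.94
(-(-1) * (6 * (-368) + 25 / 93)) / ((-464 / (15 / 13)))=1026595 / 186992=5.49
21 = 21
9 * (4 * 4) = 144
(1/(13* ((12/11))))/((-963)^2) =11/144669564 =0.00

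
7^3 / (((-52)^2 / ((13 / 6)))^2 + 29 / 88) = 30184 / 137060381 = 0.00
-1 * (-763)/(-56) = -109/8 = -13.62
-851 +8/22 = -9357/11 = -850.64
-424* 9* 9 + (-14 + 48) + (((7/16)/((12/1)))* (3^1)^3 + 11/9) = -19761289/576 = -34307.79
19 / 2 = 9.50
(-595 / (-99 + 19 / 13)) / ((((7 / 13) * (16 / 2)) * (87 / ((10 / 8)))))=71825 / 3530112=0.02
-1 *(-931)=931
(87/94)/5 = 87/470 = 0.19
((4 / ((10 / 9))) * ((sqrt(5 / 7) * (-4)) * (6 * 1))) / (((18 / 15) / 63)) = -648 * sqrt(35) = -3833.62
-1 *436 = -436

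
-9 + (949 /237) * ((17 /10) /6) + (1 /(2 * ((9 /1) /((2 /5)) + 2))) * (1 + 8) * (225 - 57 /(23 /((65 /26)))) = 32.32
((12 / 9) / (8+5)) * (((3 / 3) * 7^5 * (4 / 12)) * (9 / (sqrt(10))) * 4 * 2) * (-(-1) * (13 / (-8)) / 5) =-4251.87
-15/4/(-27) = 5/36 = 0.14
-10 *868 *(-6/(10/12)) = 62496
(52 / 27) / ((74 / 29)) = 754 / 999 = 0.75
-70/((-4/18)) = 315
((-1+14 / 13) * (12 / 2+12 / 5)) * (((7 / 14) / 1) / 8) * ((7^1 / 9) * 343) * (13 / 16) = 16807 / 1920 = 8.75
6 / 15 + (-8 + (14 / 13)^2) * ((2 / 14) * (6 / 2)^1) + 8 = 32346 / 5915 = 5.47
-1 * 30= -30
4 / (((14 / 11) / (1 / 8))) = 11 / 28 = 0.39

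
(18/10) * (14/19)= 126/95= 1.33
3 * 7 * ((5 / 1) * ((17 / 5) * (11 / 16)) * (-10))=-19635 / 8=-2454.38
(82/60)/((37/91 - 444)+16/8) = -3731/1205550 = -0.00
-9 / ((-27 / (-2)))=-2 / 3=-0.67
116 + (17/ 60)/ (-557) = 3876703/ 33420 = 116.00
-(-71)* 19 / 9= 1349 / 9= 149.89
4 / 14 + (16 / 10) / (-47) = 414 / 1645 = 0.25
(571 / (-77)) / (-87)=571 / 6699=0.09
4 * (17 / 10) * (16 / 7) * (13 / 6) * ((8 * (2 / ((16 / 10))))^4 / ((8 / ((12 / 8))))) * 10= 4420000 / 7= 631428.57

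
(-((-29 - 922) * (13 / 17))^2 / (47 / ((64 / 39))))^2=62910945292455936 / 184497889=340984634.75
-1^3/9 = -1/9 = -0.11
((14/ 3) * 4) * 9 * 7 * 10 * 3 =35280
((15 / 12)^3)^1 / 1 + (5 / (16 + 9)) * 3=817 / 320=2.55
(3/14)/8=3/112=0.03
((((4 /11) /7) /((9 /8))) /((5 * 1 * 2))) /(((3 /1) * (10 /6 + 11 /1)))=8 /65835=0.00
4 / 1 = 4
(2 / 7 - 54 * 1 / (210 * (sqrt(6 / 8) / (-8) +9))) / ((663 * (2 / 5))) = 31099 / 32073951 - 8 * sqrt(3) / 10691317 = 0.00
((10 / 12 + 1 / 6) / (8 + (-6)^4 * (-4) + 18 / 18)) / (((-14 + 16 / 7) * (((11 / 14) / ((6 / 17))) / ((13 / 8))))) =0.00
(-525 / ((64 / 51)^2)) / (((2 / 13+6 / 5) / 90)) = -3994160625 / 180224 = -22162.20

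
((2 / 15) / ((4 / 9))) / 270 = 1 / 900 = 0.00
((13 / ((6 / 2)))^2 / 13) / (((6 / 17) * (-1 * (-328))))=221 / 17712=0.01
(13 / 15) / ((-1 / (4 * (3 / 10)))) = -1.04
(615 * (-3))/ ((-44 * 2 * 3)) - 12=-5.01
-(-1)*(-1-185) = -186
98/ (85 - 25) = 49/ 30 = 1.63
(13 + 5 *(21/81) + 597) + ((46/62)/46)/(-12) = 4093231/6696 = 611.29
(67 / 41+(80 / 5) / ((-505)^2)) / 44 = 0.04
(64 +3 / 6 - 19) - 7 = 77 / 2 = 38.50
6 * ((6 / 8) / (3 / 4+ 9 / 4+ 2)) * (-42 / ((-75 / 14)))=882 / 125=7.06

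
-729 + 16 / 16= -728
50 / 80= 5 / 8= 0.62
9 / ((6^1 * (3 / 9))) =9 / 2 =4.50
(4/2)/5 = 2/5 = 0.40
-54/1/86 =-27/43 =-0.63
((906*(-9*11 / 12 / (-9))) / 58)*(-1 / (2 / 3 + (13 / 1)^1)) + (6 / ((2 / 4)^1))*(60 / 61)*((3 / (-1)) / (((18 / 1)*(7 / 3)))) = -3839901 / 2030812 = -1.89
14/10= 7/5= 1.40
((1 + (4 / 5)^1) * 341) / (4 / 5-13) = -3069 / 61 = -50.31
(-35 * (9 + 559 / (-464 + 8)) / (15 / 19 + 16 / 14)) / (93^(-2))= -2503957575 / 2056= -1217878.20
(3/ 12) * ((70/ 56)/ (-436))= -5/ 6976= -0.00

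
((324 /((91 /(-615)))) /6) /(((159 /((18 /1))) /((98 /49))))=-398520 /4823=-82.63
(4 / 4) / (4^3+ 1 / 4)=0.02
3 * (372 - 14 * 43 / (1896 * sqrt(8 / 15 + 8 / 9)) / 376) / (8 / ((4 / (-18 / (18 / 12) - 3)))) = -37.20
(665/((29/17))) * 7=79135/29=2728.79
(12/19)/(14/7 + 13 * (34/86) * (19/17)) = 172/2109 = 0.08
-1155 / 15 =-77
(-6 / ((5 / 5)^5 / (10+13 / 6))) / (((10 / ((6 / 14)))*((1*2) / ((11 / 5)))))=-2409 / 700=-3.44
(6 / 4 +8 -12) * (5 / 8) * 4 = -25 / 4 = -6.25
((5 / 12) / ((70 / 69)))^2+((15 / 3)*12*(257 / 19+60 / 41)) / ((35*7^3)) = 29160395 / 119704256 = 0.24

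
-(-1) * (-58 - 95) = -153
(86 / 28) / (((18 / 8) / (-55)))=-4730 / 63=-75.08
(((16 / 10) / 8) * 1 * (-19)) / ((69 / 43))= -817 / 345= -2.37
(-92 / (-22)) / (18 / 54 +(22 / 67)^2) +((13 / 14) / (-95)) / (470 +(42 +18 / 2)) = 429256812697 / 45283668430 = 9.48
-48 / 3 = -16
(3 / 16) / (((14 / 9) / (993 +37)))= 13905 / 112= 124.15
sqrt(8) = 2 * sqrt(2) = 2.83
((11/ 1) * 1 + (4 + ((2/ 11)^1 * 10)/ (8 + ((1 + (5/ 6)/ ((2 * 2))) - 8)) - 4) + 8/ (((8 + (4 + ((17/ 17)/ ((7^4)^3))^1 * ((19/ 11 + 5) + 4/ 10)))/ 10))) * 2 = 570083073290286/ 14868084731753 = 38.34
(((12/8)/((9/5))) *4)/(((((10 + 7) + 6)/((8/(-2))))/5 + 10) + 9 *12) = 200/7011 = 0.03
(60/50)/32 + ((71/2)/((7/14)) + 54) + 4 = 10323/80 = 129.04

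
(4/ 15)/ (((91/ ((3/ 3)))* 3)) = 4/ 4095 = 0.00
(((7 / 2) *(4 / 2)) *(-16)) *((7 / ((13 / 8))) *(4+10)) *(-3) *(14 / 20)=921984 / 65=14184.37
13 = 13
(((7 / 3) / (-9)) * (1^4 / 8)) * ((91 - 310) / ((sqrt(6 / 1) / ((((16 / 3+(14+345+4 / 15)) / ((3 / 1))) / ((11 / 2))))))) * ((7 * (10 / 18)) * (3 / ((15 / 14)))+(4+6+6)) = 10247083 * sqrt(6) / 14580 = 1721.54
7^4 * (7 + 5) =28812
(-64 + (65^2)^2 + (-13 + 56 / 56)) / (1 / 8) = 142804392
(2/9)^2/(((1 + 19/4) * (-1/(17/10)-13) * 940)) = -68/101132955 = -0.00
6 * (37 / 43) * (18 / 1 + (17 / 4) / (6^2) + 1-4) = 80549 / 1032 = 78.05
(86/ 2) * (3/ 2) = 129/ 2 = 64.50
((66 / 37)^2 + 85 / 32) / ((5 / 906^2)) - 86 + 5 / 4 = 52478997303 / 54760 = 958345.46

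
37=37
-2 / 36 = -1 / 18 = -0.06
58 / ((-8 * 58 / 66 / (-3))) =99 / 4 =24.75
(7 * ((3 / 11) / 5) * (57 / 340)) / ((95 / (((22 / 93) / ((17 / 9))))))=189 / 2239750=0.00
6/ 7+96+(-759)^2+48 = 4033581/ 7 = 576225.86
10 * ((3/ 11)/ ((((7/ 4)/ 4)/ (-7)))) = -480/ 11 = -43.64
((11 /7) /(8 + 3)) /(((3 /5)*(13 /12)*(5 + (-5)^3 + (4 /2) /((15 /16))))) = -75 /40222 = -0.00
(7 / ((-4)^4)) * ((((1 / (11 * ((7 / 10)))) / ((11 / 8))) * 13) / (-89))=-65 / 172304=-0.00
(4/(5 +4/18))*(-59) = -45.19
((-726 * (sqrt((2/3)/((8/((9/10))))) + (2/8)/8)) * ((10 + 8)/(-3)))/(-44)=-99 * sqrt(30)/20 - 99/32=-30.21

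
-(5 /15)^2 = -1 /9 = -0.11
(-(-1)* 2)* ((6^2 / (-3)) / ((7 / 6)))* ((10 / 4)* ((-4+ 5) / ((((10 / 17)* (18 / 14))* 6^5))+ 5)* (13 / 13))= -3499319 / 13608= -257.15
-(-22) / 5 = 22 / 5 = 4.40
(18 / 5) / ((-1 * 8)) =-9 / 20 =-0.45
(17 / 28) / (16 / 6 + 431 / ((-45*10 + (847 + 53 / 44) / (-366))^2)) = 2705979355874691 / 11894474900846048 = 0.23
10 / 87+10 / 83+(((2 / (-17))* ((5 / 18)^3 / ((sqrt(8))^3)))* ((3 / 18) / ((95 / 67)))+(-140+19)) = -872041 / 7221 - 1675* sqrt(2) / 180838656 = -120.76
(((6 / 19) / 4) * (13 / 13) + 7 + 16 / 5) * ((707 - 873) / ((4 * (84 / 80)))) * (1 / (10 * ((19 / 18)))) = -69471 / 1805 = -38.49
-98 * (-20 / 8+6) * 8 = -2744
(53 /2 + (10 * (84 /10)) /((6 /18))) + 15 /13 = 7271 /26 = 279.65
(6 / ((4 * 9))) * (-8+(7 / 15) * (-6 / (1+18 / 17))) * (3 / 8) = -117 / 200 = -0.58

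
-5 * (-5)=25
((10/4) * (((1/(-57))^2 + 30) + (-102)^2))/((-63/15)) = -847501675/136458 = -6210.71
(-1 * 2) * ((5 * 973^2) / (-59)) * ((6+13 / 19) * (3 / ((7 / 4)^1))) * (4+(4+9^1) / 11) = 6183492840 / 649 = 9527723.94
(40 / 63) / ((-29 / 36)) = -160 / 203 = -0.79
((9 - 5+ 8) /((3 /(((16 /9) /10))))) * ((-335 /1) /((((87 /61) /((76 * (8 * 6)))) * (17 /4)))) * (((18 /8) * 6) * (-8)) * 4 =30534402048 /493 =61935906.79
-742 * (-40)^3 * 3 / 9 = 47488000 / 3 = 15829333.33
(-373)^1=-373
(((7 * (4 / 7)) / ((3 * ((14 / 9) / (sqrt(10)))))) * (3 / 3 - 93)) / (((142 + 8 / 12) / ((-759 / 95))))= 314226 * sqrt(10) / 71155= 13.96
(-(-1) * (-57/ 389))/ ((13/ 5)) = -0.06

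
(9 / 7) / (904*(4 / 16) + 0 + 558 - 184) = 3 / 1400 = 0.00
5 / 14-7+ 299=4093 / 14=292.36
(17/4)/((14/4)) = 1.21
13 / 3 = 4.33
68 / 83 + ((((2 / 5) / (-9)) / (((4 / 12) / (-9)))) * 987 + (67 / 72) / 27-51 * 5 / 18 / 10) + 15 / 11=10517897789 / 8874360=1185.20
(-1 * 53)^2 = 2809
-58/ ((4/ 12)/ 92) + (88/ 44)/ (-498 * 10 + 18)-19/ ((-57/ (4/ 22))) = -436872685/ 27291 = -16007.94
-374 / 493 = -22 / 29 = -0.76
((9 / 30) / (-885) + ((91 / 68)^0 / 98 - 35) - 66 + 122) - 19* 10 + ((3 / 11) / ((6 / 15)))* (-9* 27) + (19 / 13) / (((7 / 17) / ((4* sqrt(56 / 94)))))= -532145139 / 1590050 + 2584* sqrt(329) / 4277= -323.71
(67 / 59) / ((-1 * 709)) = -67 / 41831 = -0.00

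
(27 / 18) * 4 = 6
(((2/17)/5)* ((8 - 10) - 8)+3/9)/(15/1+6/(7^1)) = 35/5661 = 0.01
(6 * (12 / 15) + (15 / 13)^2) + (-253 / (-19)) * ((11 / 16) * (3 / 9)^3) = 44877283 / 6935760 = 6.47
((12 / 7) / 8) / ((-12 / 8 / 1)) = -1 / 7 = -0.14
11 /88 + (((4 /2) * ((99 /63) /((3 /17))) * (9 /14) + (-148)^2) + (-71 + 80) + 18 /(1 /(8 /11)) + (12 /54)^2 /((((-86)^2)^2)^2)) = 21937.66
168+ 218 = 386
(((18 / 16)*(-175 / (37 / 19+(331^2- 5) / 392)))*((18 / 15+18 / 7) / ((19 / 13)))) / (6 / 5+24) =-0.07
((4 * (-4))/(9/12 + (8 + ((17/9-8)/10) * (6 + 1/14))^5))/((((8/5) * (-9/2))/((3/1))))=1355006693376/295381064330885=0.00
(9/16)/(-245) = -9/3920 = -0.00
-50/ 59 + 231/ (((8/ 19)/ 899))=232796549/ 472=493213.03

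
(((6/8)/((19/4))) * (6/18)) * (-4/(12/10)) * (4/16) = -5/114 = -0.04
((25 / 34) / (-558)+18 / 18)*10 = 94735 / 9486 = 9.99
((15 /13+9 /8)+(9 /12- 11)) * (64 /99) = -6632 /1287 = -5.15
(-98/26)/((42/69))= -161/26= -6.19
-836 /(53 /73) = -61028 /53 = -1151.47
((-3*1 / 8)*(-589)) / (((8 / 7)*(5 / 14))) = 86583 / 160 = 541.14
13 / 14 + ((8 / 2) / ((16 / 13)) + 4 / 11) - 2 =783 / 308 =2.54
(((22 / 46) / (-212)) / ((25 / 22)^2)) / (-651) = 0.00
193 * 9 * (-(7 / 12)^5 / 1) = -3243751 / 27648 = -117.32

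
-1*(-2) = 2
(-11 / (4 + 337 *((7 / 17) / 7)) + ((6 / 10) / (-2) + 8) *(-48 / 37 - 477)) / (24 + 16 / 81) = -110390027 / 725200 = -152.22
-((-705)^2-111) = -496914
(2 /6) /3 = 1 /9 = 0.11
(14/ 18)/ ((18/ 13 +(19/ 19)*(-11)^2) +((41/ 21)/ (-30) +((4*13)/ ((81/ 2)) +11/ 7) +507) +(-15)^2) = 57330/ 63182363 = 0.00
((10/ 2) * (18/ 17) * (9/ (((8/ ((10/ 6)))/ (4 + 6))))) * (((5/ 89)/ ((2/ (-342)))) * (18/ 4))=-25970625/ 6052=-4291.25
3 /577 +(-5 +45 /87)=-74923 /16733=-4.48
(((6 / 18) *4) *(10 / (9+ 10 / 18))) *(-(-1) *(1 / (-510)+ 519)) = 529378 / 731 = 724.18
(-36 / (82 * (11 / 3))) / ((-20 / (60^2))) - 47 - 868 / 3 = -425899 / 1353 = -314.78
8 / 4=2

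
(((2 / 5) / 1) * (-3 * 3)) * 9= -162 / 5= -32.40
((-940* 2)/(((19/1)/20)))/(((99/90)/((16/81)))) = -6016000/16929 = -355.37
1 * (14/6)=7/3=2.33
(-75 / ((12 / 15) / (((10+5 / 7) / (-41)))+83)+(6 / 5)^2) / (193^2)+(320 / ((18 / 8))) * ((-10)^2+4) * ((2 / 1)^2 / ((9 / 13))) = 193236626602747807 / 2261141877825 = 85459.75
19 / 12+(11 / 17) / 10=1.65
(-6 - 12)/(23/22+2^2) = -132/37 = -3.57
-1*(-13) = 13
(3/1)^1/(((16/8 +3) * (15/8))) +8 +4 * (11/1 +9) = 2208/25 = 88.32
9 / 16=0.56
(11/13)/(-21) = -11/273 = -0.04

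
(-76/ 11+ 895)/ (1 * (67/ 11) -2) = 9769/ 45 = 217.09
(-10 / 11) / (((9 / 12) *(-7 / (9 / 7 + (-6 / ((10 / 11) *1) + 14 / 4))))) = -508 / 1617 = -0.31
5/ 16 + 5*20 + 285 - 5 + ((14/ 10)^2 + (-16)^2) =255309/ 400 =638.27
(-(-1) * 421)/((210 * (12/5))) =421/504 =0.84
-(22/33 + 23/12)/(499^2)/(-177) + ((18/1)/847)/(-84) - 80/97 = -250934405714219/304164684528012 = -0.82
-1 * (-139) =139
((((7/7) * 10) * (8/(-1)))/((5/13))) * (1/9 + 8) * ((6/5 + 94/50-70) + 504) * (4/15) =-663662272/3375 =-196640.67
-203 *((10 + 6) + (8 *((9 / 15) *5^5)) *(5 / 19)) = -15286712 / 19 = -804563.79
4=4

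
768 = 768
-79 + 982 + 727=1630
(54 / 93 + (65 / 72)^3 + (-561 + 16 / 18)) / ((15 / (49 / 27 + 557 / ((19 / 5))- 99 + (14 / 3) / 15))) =-824323722333989 / 445182220800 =-1851.65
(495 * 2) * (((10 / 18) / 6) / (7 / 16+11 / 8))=50.57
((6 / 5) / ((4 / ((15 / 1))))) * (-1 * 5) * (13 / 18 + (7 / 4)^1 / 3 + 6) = -1315 / 8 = -164.38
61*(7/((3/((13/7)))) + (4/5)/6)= 4087/15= 272.47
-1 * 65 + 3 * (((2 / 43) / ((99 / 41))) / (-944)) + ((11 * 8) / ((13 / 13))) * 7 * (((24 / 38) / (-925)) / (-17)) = -13002207047719 / 200109934200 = -64.98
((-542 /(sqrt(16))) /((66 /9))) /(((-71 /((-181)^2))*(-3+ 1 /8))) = -53269386 /17963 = -2965.51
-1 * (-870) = 870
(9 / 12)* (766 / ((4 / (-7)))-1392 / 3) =-10827 / 8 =-1353.38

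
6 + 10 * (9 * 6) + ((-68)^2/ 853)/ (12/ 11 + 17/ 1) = 92732726/ 169747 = 546.30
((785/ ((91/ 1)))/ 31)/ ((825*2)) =157/ 930930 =0.00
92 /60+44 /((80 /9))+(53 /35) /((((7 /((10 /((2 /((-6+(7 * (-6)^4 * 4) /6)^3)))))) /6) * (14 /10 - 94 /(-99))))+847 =2083174893188972083 /3419220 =609254418606.87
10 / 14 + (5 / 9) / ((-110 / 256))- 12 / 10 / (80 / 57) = -198703 / 138600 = -1.43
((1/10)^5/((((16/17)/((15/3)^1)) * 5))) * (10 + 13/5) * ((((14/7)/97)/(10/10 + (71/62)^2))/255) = 20181/4309225000000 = 0.00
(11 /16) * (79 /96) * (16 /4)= 869 /384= 2.26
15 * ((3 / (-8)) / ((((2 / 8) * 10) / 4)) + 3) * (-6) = -216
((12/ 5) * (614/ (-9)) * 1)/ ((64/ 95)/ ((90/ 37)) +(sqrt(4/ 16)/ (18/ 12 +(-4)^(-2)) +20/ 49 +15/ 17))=-583066680/ 6721441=-86.75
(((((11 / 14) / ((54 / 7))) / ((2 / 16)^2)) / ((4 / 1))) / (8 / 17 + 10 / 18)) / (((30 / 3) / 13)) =4862 / 2355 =2.06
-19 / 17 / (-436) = 19 / 7412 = 0.00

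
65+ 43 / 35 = 2318 / 35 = 66.23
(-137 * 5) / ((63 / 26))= -17810 / 63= -282.70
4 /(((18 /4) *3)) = 8 /27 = 0.30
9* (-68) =-612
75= 75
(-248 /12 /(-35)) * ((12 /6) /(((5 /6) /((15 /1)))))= 744 /35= 21.26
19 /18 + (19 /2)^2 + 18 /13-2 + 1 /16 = 169889 /1872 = 90.75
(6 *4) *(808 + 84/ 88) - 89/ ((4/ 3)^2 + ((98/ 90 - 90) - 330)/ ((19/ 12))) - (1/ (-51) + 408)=2395908095099/ 126052212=19007.27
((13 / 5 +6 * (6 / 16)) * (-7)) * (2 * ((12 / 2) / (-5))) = 2037 / 25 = 81.48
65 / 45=13 / 9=1.44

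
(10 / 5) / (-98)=-1 / 49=-0.02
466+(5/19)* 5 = 8879/19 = 467.32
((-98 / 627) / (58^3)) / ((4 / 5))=-245 / 244670448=-0.00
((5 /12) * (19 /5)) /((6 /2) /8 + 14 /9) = 114 /139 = 0.82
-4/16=-1/4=-0.25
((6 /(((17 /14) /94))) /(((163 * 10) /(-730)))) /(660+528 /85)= -240170 /769197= -0.31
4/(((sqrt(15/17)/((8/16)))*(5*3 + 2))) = 2*sqrt(255)/255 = 0.13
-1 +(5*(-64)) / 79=-399 / 79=-5.05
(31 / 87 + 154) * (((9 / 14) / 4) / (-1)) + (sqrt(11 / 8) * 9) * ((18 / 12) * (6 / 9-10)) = -63 * sqrt(22) / 2-40287 / 1624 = -172.56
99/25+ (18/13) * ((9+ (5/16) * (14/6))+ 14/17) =820857/44200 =18.57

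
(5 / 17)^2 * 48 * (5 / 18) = 1000 / 867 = 1.15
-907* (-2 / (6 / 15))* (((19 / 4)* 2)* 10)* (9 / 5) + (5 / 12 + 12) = 9305969 / 12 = 775497.42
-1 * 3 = -3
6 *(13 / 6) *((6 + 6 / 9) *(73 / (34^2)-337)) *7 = -59074015 / 289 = -204408.36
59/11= 5.36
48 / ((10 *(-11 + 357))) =12 / 865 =0.01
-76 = -76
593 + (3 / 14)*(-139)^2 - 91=64991 / 14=4642.21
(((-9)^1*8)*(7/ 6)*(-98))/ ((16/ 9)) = 9261/ 2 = 4630.50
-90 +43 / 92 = -8237 / 92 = -89.53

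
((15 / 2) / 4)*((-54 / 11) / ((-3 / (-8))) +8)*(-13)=1365 / 11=124.09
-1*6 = -6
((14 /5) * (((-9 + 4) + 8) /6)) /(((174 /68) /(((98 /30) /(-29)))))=-11662 /189225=-0.06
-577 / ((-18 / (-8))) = -2308 / 9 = -256.44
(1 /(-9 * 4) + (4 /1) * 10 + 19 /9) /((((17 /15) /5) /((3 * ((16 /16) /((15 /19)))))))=47975 /68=705.51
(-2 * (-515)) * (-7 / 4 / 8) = -3605 / 16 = -225.31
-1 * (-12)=12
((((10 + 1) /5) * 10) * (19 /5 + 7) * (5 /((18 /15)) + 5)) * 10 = 21780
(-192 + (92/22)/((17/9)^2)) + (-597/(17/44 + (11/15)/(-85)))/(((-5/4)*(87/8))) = -74.56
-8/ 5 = -1.60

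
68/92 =17/23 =0.74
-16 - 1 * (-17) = 1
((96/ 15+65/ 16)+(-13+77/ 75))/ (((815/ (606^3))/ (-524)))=4404592411254/ 20375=216176314.66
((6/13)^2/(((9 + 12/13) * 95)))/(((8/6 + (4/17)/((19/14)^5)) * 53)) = 19939113/6474559405925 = 0.00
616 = 616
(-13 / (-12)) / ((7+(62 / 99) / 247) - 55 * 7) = -105963 / 36972688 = -0.00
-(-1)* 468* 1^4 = 468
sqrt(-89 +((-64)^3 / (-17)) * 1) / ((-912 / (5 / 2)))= -35 * sqrt(10047) / 10336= -0.34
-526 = -526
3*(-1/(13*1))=-3/13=-0.23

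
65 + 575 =640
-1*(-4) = 4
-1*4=-4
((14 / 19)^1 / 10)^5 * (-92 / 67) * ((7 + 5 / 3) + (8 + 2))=-86589664 / 1555299684375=-0.00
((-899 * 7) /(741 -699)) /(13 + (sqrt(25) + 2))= -899 /120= -7.49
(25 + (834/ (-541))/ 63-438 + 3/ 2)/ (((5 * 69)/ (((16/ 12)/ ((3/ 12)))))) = -74805272/ 11758635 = -6.36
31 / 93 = 1 / 3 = 0.33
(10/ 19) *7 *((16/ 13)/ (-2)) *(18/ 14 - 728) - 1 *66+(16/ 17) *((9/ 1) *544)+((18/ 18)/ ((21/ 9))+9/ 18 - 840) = 18502167/ 3458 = 5350.54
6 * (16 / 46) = 48 / 23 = 2.09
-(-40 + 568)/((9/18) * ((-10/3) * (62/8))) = 6336/155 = 40.88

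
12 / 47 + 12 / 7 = 648 / 329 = 1.97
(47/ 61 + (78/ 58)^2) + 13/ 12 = 2254609/ 615612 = 3.66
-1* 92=-92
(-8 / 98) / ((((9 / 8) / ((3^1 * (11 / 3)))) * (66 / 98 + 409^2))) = -176 / 36885609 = -0.00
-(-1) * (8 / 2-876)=-872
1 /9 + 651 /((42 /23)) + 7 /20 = 64253 /180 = 356.96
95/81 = 1.17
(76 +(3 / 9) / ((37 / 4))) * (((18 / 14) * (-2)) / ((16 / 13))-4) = -359755 / 777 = -463.01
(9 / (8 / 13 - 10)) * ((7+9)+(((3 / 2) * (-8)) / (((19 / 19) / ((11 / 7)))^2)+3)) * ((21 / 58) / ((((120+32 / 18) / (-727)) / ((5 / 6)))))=-18.37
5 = 5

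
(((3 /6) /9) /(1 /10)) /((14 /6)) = 5 /21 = 0.24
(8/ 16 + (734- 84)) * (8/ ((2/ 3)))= 7806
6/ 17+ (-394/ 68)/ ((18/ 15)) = -913/ 204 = -4.48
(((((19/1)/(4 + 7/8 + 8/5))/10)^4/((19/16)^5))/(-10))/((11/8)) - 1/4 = -4706649253541/18809417144980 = -0.25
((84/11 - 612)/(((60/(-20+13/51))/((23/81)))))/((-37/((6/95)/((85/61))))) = -82389772/1190932875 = -0.07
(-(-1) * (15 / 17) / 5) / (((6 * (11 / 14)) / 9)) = 63 / 187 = 0.34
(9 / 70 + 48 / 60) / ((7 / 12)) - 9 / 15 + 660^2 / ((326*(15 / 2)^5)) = 28253899 / 26956125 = 1.05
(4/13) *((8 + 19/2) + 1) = 74/13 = 5.69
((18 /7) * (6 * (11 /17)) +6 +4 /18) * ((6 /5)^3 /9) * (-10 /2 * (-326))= 5071.65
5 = 5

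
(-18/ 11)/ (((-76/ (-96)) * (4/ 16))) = -1728/ 209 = -8.27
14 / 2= 7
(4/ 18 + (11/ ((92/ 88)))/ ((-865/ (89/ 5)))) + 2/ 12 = 308641/ 1790550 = 0.17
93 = 93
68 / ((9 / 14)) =952 / 9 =105.78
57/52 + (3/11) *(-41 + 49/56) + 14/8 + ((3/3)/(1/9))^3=824713/1144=720.90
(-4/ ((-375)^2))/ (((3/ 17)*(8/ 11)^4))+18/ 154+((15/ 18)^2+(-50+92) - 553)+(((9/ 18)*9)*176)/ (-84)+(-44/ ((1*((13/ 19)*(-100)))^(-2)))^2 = 183930278681857922481042851/ 4334997744000000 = 42429152111.19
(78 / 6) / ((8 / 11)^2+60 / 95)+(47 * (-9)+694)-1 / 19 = 14302717 / 50692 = 282.15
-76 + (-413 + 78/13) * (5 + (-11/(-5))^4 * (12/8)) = -20515411/1250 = -16412.33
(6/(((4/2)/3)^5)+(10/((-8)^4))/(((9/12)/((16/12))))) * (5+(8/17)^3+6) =954585205/1886592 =505.98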